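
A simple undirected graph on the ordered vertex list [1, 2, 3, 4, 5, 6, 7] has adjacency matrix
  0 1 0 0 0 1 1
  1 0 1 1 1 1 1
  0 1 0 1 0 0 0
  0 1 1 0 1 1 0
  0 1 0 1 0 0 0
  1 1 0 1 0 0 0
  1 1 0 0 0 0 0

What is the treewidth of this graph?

2

A width-2 tree decomposition is:
Bags: B1 = {1, 2, 6}  B2 = {1, 2, 7}  B3 = {2, 4, 6}  B4 = {2, 3, 4}  B5 = {2, 4, 5}
Tree: B1–B2, B1–B3, B3–B4, B3–B5
The largest bag has 3 vertices, giving width 2; this decomposition certifies tw(G) ≤ 2. On the other hand G contains the 3-clique {1, 2, 6}. A clique must lie in a single bag of any decomposition, so no decomposition can have width below 2. Hence tw(G) = 2 exactly.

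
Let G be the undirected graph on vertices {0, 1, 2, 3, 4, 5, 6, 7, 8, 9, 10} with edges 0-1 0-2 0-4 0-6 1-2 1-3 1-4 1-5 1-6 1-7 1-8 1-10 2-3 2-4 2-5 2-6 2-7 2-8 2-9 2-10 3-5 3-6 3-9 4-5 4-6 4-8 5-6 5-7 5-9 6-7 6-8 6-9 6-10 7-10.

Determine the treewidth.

A width-4 tree decomposition is:
Bags: B1 = {1, 2, 5, 6, 7}  B2 = {1, 2, 4, 5, 6}  B3 = {1, 2, 4, 6, 8}  B4 = {1, 2, 6, 7, 10}  B5 = {0, 1, 2, 4, 6}  B6 = {1, 2, 3, 5, 6}  B7 = {2, 3, 5, 6, 9}
Tree: B1–B2, B2–B3, B1–B4, B3–B5, B1–B6, B6–B7
The largest bag has 5 vertices, giving width 4; this decomposition certifies tw(G) ≤ 4. For the lower bound, the 5 vertices {1, 2, 6, 7, 10} are pairwise adjacent, and any tree decomposition puts a clique entirely inside one bag — forcing width ≥ 4. Hence tw(G) = 4 exactly.

4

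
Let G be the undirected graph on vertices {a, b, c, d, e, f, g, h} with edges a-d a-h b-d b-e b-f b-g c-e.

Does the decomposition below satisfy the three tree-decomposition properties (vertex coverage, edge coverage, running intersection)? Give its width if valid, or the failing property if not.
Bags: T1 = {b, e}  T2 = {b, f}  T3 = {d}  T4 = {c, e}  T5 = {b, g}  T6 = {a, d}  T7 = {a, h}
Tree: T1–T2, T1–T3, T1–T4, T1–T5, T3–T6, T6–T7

A tree decomposition must satisfy three properties: every vertex lies in some bag; for every edge, both endpoints lie together in some bag; and for every vertex, the bags containing it form a connected subtree. Here edge (b,d) lies in no bag, so the decomposition is invalid.

No — edge (b,d) lies in no bag.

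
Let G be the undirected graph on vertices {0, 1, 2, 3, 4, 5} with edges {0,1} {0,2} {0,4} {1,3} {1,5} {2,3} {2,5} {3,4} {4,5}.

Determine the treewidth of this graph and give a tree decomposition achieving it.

Each bag holds 4 vertices, so the decomposition has width 3, which upper-bounds the treewidth. For the lower bound: the 4 vertex sets {0,4}, {2,3}, {5}, {1} are disjoint, each induces a connected subgraph, and every pair is joined by at least one edge of G. Contracting each set to a single vertex therefore yields K_{4} as a minor, and since treewidth is minor-monotone, tw(G) ≥ tw(K_{4}) = 3. The upper and lower bounds meet at 3, so that is the treewidth.

Treewidth 3.
One such decomposition:
Bags: B1 = {0, 3, 4, 5}  B2 = {0, 2, 3, 5}  B3 = {0, 1, 3, 5}
Tree: B1–B2, B2–B3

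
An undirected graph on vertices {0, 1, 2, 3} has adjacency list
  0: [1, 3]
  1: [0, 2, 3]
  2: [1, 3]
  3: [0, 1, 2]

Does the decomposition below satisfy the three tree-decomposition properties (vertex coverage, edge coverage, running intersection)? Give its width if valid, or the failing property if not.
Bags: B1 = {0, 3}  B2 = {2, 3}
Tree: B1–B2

A tree decomposition must satisfy three properties: every vertex lies in some bag; for every edge, both endpoints lie together in some bag; and for every vertex, the bags containing it form a connected subtree. Here vertex 1 appears in no bag, so the decomposition is invalid.

No — vertex 1 appears in no bag.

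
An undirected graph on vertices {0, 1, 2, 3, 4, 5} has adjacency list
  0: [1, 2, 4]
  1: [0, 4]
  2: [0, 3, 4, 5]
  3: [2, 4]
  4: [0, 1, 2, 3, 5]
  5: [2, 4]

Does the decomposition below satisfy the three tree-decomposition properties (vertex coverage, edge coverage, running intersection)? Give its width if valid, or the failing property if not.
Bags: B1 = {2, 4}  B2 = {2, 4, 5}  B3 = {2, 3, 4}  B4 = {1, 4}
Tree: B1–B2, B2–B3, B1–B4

No — vertex 0 appears in no bag.

A tree decomposition must satisfy three properties: every vertex lies in some bag; for every edge, both endpoints lie together in some bag; and for every vertex, the bags containing it form a connected subtree. Here vertex 0 appears in no bag, so the decomposition is invalid.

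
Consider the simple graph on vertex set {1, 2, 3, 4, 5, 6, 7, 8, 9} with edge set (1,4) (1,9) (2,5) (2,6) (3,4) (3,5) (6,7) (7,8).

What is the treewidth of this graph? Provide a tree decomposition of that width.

Treewidth 1.
Bags: B1 = {7, 8}  B2 = {6, 7}  B3 = {2, 6}  B4 = {2, 5}  B5 = {3, 5}  B6 = {3, 4}  B7 = {1, 4}  B8 = {1, 9}
Tree: B1–B2, B2–B3, B3–B4, B4–B5, B5–B6, B6–B7, B7–B8

Each bag holds 2 vertices, so the decomposition has width 1, which upper-bounds the treewidth. G has an edge, so its treewidth is at least 1. Combining the bounds, tw(G) = 1.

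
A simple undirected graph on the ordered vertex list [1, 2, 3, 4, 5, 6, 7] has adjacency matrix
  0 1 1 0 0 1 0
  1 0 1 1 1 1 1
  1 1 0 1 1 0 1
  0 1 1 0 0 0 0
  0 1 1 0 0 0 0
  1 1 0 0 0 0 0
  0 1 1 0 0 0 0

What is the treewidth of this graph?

A width-2 tree decomposition is:
Bags: B1 = {1, 2, 3}  B2 = {1, 2, 6}  B3 = {2, 3, 7}  B4 = {2, 3, 4}  B5 = {2, 3, 5}
Tree: B1–B2, B1–B3, B1–B4, B1–B5
The largest bag has 3 vertices, giving width 2; this decomposition certifies tw(G) ≤ 2. Conversely, {1, 2, 3} is a clique of size 3, and the vertices of any clique must share a bag in every tree decomposition; so some bag has ≥ 3 vertices and tw(G) ≥ 2. The upper and lower bounds meet at 2, so that is the treewidth.

2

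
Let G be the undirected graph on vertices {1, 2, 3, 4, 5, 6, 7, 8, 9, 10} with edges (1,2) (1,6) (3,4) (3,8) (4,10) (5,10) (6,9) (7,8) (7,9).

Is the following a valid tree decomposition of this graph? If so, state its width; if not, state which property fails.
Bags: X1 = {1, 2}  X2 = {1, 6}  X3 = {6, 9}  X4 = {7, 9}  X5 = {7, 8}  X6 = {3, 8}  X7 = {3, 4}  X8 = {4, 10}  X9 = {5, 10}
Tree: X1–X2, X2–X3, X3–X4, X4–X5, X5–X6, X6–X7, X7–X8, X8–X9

Yes; width 1.

Checking the three conditions: (i) the bags cover all of {1, 2, 3, 4, 5, 6, 7, 8, 9, 10}; (ii) for each edge, some bag contains both endpoints; (iii) the bags containing any fixed vertex form a subtree. All hold, so the decomposition is valid with width 2 − 1 = 1.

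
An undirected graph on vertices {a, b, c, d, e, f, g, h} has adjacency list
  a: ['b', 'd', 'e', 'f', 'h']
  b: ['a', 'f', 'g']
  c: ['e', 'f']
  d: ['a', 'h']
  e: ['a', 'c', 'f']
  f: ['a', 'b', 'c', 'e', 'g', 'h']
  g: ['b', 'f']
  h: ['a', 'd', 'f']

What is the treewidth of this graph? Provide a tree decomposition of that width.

Treewidth 2.
One such decomposition:
Bags: B1 = {a, b, f}  B2 = {a, f, h}  B3 = {a, d, h}  B4 = {a, e, f}  B5 = {b, f, g}  B6 = {c, e, f}
Tree: B1–B2, B2–B3, B2–B4, B1–B5, B4–B6

Every bag has size at most 3, so the width is 3 − 1 = 2 and tw(G) ≤ 2. Conversely, {a, d, h} is a clique of size 3, and the vertices of any clique must share a bag in every tree decomposition; so some bag has ≥ 3 vertices and tw(G) ≥ 2. Therefore the treewidth is 2.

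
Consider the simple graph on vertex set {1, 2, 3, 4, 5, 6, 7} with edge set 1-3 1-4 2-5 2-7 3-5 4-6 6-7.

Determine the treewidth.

A width-2 tree decomposition is:
Bags: B1 = {1, 3, 4}  B2 = {3, 4, 6}  B3 = {3, 6, 7}  B4 = {2, 3, 7}  B5 = {2, 3, 5}
Tree: B1–B2, B2–B3, B3–B4, B4–B5
Each bag holds 3 vertices, so the decomposition has width 2, which upper-bounds the treewidth. For the lower bound, G contains the cycle 3–1–4–6–7–2–5–3, so G is not a forest; only forests have treewidth ≤ 1, hence tw(G) ≥ 2. Therefore the treewidth is 2.

2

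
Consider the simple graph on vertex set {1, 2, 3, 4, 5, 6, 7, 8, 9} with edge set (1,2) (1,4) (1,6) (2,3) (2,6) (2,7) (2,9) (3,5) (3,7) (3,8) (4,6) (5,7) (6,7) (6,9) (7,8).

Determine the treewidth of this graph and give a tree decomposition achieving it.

Treewidth 2.
Bags: B1 = {2, 3, 7}  B2 = {3, 5, 7}  B3 = {2, 6, 7}  B4 = {1, 2, 6}  B5 = {2, 6, 9}  B6 = {3, 7, 8}  B7 = {1, 4, 6}
Tree: B1–B2, B1–B3, B3–B4, B3–B5, B1–B6, B4–B7

Each bag holds 3 vertices, so the decomposition has width 2, which upper-bounds the treewidth. For the lower bound, the 3 vertices {3, 7, 8} are pairwise adjacent, and any tree decomposition puts a clique entirely inside one bag — forcing width ≥ 2. Combining the bounds, tw(G) = 2.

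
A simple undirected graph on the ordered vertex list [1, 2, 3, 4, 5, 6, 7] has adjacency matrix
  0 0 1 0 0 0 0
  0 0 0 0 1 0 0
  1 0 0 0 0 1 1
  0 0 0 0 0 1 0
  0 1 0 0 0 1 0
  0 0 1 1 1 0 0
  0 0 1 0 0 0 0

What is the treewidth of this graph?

A width-1 tree decomposition is:
Bags: B1 = {1, 3}  B2 = {3, 6}  B3 = {4, 6}  B4 = {3, 7}  B5 = {5, 6}  B6 = {2, 5}
Tree: B1–B2, B2–B3, B1–B4, B2–B5, B5–B6
Each bag holds 2 vertices, so the decomposition has width 1, which upper-bounds the treewidth. G has an edge, so its treewidth is at least 1. Therefore the treewidth is 1.

1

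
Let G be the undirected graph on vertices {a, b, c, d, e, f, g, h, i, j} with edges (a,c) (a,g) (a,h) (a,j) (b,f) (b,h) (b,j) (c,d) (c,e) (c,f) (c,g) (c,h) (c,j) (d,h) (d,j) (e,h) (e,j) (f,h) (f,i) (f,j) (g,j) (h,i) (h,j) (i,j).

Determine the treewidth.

3

A width-3 tree decomposition is:
Bags: B1 = {c, f, h, j}  B2 = {c, e, h, j}  B3 = {f, h, i, j}  B4 = {b, f, h, j}  B5 = {a, c, h, j}  B6 = {a, c, g, j}  B7 = {c, d, h, j}
Tree: B1–B2, B1–B3, B1–B4, B1–B5, B5–B6, B5–B7
Every bag has size at most 4, so the width is 4 − 1 = 3 and tw(G) ≤ 3. Conversely, {a, c, g, j} is a clique of size 4, and the vertices of any clique must share a bag in every tree decomposition; so some bag has ≥ 4 vertices and tw(G) ≥ 3. Hence tw(G) = 3 exactly.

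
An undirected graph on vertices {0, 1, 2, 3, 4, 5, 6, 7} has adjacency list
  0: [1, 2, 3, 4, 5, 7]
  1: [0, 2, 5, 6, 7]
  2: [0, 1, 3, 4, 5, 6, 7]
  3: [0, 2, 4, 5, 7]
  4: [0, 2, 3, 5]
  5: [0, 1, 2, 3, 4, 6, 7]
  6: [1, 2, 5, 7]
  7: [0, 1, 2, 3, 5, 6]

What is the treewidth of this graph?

A width-4 tree decomposition is:
Bags: B1 = {0, 1, 2, 5, 7}  B2 = {1, 2, 5, 6, 7}  B3 = {0, 2, 3, 5, 7}  B4 = {0, 2, 3, 4, 5}
Tree: B1–B2, B1–B3, B3–B4
Every bag has size at most 5, so the width is 5 − 1 = 4 and tw(G) ≤ 4. For the lower bound, the 5 vertices {0, 1, 2, 5, 7} are pairwise adjacent, and any tree decomposition puts a clique entirely inside one bag — forcing width ≥ 4. Therefore the treewidth is 4.

4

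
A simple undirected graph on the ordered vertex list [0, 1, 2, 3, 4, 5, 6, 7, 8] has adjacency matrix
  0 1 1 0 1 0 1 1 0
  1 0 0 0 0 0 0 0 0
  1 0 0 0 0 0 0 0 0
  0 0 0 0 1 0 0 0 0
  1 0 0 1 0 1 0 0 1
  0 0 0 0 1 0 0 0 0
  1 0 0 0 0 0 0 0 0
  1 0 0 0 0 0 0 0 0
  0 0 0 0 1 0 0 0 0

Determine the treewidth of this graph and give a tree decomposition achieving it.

Every bag has size at most 2, so the width is 2 − 1 = 1 and tw(G) ≤ 1. Any graph with an edge has treewidth ≥ 1, and G has the edge 0–4. Combining the bounds, tw(G) = 1.

Treewidth 1.
One optimal decomposition is:
Bags: B1 = {0, 4}  B2 = {3, 4}  B3 = {4, 5}  B4 = {4, 8}  B5 = {0, 2}  B6 = {0, 7}  B7 = {0, 6}  B8 = {0, 1}
Tree: B1–B2, B2–B3, B1–B4, B1–B5, B5–B6, B6–B7, B1–B8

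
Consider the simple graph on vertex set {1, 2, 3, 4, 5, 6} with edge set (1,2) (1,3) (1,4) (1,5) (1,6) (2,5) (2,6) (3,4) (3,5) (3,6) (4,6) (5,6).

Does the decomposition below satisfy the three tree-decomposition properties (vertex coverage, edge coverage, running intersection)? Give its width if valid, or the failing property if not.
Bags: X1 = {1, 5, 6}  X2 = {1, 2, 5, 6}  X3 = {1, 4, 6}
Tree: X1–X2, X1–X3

A tree decomposition must satisfy three properties: every vertex lies in some bag; for every edge, both endpoints lie together in some bag; and for every vertex, the bags containing it form a connected subtree. Here vertex 3 appears in no bag, so the decomposition is invalid.

No — vertex 3 appears in no bag.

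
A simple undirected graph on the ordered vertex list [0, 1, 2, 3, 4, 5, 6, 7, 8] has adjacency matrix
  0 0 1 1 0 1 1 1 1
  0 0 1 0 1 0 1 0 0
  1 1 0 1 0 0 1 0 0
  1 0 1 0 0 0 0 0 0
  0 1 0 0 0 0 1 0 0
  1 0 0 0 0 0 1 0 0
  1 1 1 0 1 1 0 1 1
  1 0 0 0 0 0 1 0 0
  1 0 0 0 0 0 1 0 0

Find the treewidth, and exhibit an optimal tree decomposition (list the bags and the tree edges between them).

The largest bag has 3 vertices, giving width 2; this decomposition certifies tw(G) ≤ 2. Conversely, {0, 2, 3} is a clique of size 3, and the vertices of any clique must share a bag in every tree decomposition; so some bag has ≥ 3 vertices and tw(G) ≥ 2. Combining the bounds, tw(G) = 2.

Treewidth 2.
One optimal decomposition is:
Bags: B1 = {0, 2, 6}  B2 = {0, 2, 3}  B3 = {0, 6, 7}  B4 = {1, 2, 6}  B5 = {1, 4, 6}  B6 = {0, 5, 6}  B7 = {0, 6, 8}
Tree: B1–B2, B1–B3, B1–B4, B4–B5, B3–B6, B1–B7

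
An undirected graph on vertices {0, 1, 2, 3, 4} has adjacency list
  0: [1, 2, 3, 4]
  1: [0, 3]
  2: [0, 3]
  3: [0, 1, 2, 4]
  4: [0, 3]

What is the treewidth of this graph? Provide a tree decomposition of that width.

Treewidth 2.
One optimal decomposition is:
Bags: B1 = {0, 3, 4}  B2 = {0, 1, 3}  B3 = {0, 2, 3}
Tree: B1–B2, B2–B3

Each bag holds 3 vertices, so the decomposition has width 2, which upper-bounds the treewidth. On the other hand G contains the 3-clique {0, 1, 3}. A clique must lie in a single bag of any decomposition, so no decomposition can have width below 2. Combining the bounds, tw(G) = 2.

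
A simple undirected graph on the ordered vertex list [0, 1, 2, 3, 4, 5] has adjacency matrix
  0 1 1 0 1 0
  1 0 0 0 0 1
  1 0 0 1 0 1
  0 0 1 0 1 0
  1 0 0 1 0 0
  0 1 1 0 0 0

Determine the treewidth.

A width-2 tree decomposition is:
Bags: B1 = {0, 1, 5}  B2 = {0, 2, 5}  B3 = {0, 2, 4}  B4 = {2, 3, 4}
Tree: B1–B2, B2–B3, B3–B4
The largest bag has 3 vertices, giving width 2; this decomposition certifies tw(G) ≤ 2. For the lower bound, G contains the cycle 1–5–2–0–1, so G is not a forest; only forests have treewidth ≤ 1, hence tw(G) ≥ 2. The upper and lower bounds meet at 2, so that is the treewidth.

2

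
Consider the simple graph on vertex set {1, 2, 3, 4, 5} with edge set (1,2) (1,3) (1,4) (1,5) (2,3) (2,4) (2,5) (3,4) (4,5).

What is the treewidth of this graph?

A width-3 tree decomposition is:
Bags: B1 = {1, 2, 3, 4}  B2 = {1, 2, 4, 5}
Tree: B1–B2
Each bag holds 4 vertices, so the decomposition has width 3, which upper-bounds the treewidth. On the other hand G contains the 4-clique {1, 2, 3, 4}. A clique must lie in a single bag of any decomposition, so no decomposition can have width below 3. Hence tw(G) = 3 exactly.

3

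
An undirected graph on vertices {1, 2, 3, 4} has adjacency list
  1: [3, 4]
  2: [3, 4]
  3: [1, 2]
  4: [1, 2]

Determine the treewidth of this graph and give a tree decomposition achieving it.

Treewidth 2.
One such decomposition:
Bags: B1 = {1, 2, 4}  B2 = {1, 2, 3}
Tree: B1–B2

Each bag holds 3 vertices, so the decomposition has width 2, which upper-bounds the treewidth. For the lower bound, G contains the cycle 1–4–2–3–1, so G is not a forest; only forests have treewidth ≤ 1, hence tw(G) ≥ 2. Combining the bounds, tw(G) = 2.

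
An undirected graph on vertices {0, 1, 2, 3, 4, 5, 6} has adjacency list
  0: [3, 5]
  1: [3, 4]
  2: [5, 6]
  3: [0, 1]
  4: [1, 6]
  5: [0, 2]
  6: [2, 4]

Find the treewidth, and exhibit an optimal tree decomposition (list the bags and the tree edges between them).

Every bag has size at most 3, so the width is 3 − 1 = 2 and tw(G) ≤ 2. The edges 1–3–0–5–2–6–4–1 form a cycle, so G is not a tree and its treewidth is at least 2. Therefore the treewidth is 2.

Treewidth 2.
One optimal decomposition is:
Bags: B1 = {0, 1, 3}  B2 = {0, 1, 5}  B3 = {1, 2, 5}  B4 = {1, 2, 6}  B5 = {1, 4, 6}
Tree: B1–B2, B2–B3, B3–B4, B4–B5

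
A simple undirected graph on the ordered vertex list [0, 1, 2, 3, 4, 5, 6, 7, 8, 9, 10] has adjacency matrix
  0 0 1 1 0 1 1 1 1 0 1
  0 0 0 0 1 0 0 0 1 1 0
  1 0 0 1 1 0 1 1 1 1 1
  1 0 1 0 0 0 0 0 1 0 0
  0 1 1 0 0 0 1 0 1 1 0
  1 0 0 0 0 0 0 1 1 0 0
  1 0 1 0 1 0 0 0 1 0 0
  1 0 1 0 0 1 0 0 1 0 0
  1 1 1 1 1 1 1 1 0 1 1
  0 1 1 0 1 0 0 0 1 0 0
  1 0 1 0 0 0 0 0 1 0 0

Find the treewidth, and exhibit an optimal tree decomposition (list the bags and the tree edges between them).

The largest bag has 4 vertices, giving width 3; this decomposition certifies tw(G) ≤ 3. For the lower bound, the 4 vertices {1, 4, 8, 9} are pairwise adjacent, and any tree decomposition puts a clique entirely inside one bag — forcing width ≥ 3. Hence tw(G) = 3 exactly.

Treewidth 3.
One optimal decomposition is:
Bags: B1 = {0, 2, 6, 8}  B2 = {0, 2, 8, 10}  B3 = {0, 2, 3, 8}  B4 = {0, 2, 7, 8}  B5 = {2, 4, 6, 8}  B6 = {2, 4, 8, 9}  B7 = {0, 5, 7, 8}  B8 = {1, 4, 8, 9}
Tree: B1–B2, B1–B3, B3–B4, B1–B5, B5–B6, B4–B7, B6–B8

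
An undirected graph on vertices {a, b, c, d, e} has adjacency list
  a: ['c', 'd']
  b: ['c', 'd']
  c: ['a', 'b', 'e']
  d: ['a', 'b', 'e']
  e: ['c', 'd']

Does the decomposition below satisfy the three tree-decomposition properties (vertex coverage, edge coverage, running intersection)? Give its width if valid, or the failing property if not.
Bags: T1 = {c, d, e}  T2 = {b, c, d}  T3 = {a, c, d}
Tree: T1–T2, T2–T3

Yes; width 2.

Checking the three conditions: (i) the bags cover all of {a, b, c, d, e}; (ii) for each edge, some bag contains both endpoints; (iii) the bags containing any fixed vertex form a subtree. All hold, so the decomposition is valid with width 3 − 1 = 2.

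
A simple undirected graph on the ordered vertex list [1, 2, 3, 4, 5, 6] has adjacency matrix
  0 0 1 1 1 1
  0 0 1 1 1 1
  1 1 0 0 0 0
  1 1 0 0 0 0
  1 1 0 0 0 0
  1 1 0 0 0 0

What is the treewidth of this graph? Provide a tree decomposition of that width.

Treewidth 2.
One optimal decomposition is:
Bags: B1 = {1, 2, 4}  B2 = {1, 2, 6}  B3 = {1, 2, 3}  B4 = {1, 2, 5}
Tree: B1–B2, B2–B3, B3–B4

Each bag holds 3 vertices, so the decomposition has width 2, which upper-bounds the treewidth. For the lower bound, G contains the cycle 4–2–6–1–4, so G is not a forest; only forests have treewidth ≤ 1, hence tw(G) ≥ 2. Hence tw(G) = 2 exactly.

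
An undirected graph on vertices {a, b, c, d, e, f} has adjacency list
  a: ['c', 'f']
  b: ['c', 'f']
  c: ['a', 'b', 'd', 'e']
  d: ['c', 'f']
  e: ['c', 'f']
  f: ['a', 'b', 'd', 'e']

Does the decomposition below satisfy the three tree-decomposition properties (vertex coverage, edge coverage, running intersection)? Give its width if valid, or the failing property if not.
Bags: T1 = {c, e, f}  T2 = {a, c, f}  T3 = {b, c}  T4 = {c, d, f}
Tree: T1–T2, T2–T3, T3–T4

A tree decomposition must satisfy three properties: every vertex lies in some bag; for every edge, both endpoints lie together in some bag; and for every vertex, the bags containing it form a connected subtree. Here edge (f,b) lies in no bag, so the decomposition is invalid.

No — edge (f,b) lies in no bag.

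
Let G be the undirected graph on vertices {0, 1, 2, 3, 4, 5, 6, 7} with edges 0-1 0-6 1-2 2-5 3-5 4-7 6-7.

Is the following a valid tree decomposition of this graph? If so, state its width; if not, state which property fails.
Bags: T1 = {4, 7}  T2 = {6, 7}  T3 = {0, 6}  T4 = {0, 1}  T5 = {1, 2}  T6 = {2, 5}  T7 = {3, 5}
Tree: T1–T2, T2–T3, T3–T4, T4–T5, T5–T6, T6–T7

Yes; width 1.

Vertex coverage: the bags together contain {0, 1, 2, 3, 4, 5, 6, 7}, the full vertex set. Edge coverage: each edge of G has both endpoints in at least one bag. Running intersection: for every vertex, the bags containing it form a connected subtree. All three properties hold, so this is a valid tree decomposition of width max|bag| − 1 = 1, and hence tw(G) ≤ 1.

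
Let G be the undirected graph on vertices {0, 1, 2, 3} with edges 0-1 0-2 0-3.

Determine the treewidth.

1

A width-1 tree decomposition is:
Bags: B1 = {0, 1}  B2 = {0, 2}  B3 = {0, 3}
Tree: B1–B2, B2–B3
Each bag holds 2 vertices, so the decomposition has width 1, which upper-bounds the treewidth. Any graph with an edge has treewidth ≥ 1, and G has the edge 0–1. Combining the bounds, tw(G) = 1.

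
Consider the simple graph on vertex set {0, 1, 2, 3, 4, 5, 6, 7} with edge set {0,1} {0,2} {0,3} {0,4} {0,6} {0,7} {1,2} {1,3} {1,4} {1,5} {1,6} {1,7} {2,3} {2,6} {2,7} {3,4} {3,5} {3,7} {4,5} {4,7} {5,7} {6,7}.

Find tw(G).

A width-4 tree decomposition is:
Bags: B1 = {0, 1, 3, 4, 7}  B2 = {1, 3, 4, 5, 7}  B3 = {0, 1, 2, 3, 7}  B4 = {0, 1, 2, 6, 7}
Tree: B1–B2, B1–B3, B3–B4
The largest bag has 5 vertices, giving width 4; this decomposition certifies tw(G) ≤ 4. On the other hand G contains the 5-clique {0, 1, 2, 3, 7}. A clique must lie in a single bag of any decomposition, so no decomposition can have width below 4. The upper and lower bounds meet at 4, so that is the treewidth.

4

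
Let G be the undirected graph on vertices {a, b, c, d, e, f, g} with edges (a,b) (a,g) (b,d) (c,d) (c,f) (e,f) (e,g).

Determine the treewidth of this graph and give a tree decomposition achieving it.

Treewidth 2.
One optimal decomposition is:
Bags: B1 = {a, b, g}  B2 = {b, d, g}  B3 = {c, d, g}  B4 = {c, f, g}  B5 = {e, f, g}
Tree: B1–B2, B2–B3, B3–B4, B4–B5

Every bag has size at most 3, so the width is 3 − 1 = 2 and tw(G) ≤ 2. For the lower bound, G contains the cycle g–a–b–d–c–f–e–g, so G is not a forest; only forests have treewidth ≤ 1, hence tw(G) ≥ 2. Hence tw(G) = 2 exactly.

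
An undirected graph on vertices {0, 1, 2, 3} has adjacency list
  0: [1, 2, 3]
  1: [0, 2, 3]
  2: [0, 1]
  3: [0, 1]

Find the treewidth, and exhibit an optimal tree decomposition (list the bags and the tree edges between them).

Every bag has size at most 3, so the width is 3 − 1 = 2 and tw(G) ≤ 2. For the lower bound, the 3 vertices {0, 1, 2} are pairwise adjacent, and any tree decomposition puts a clique entirely inside one bag — forcing width ≥ 2. Hence tw(G) = 2 exactly.

Treewidth 2.
One optimal decomposition is:
Bags: B1 = {0, 1, 2}  B2 = {0, 1, 3}
Tree: B1–B2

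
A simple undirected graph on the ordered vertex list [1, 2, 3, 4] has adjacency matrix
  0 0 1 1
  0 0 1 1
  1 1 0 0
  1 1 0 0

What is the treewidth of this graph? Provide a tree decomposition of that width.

Every bag has size at most 3, so the width is 3 − 1 = 2 and tw(G) ≤ 2. For the lower bound, G contains the cycle 2–3–1–4–2, so G is not a forest; only forests have treewidth ≤ 1, hence tw(G) ≥ 2. Combining the bounds, tw(G) = 2.

Treewidth 2.
Bags: B1 = {1, 2, 3}  B2 = {1, 2, 4}
Tree: B1–B2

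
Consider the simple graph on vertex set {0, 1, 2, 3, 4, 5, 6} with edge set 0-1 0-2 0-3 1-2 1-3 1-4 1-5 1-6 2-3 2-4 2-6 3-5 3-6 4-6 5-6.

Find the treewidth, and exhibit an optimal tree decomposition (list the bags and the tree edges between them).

Every bag has size at most 4, so the width is 4 − 1 = 3 and tw(G) ≤ 3. For the lower bound, the 4 vertices {0, 1, 2, 3} are pairwise adjacent, and any tree decomposition puts a clique entirely inside one bag — forcing width ≥ 3. The upper and lower bounds meet at 3, so that is the treewidth.

Treewidth 3.
One such decomposition:
Bags: B1 = {1, 2, 3, 6}  B2 = {1, 2, 4, 6}  B3 = {0, 1, 2, 3}  B4 = {1, 3, 5, 6}
Tree: B1–B2, B1–B3, B1–B4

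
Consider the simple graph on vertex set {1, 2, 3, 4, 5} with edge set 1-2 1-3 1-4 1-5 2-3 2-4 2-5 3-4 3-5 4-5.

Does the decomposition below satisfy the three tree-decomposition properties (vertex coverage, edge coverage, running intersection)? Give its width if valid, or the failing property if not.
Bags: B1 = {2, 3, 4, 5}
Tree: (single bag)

No — vertex 1 appears in no bag.

A tree decomposition must satisfy three properties: every vertex lies in some bag; for every edge, both endpoints lie together in some bag; and for every vertex, the bags containing it form a connected subtree. Here vertex 1 appears in no bag, so the decomposition is invalid.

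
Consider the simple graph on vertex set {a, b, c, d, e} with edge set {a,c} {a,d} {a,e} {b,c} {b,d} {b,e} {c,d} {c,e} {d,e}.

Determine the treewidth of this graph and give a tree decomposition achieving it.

Treewidth 3.
One optimal decomposition is:
Bags: B1 = {a, c, d, e}  B2 = {b, c, d, e}
Tree: B1–B2

The largest bag has 4 vertices, giving width 3; this decomposition certifies tw(G) ≤ 3. For the lower bound, the 4 vertices {a, c, d, e} are pairwise adjacent, and any tree decomposition puts a clique entirely inside one bag — forcing width ≥ 3. Combining the bounds, tw(G) = 3.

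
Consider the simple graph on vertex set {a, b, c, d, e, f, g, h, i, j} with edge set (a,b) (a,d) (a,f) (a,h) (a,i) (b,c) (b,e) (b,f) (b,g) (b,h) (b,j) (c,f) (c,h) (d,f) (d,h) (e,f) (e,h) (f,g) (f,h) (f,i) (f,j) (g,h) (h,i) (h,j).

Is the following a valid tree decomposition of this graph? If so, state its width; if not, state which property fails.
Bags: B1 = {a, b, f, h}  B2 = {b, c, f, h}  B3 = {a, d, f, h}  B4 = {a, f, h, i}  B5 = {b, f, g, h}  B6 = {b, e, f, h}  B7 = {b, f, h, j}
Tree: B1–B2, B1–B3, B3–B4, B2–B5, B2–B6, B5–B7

Checking the three conditions: (i) the bags cover all of {a, b, c, d, e, f, g, h, i, j}; (ii) for each edge, some bag contains both endpoints; (iii) the bags containing any fixed vertex form a subtree. All hold, so the decomposition is valid with width 4 − 1 = 3.

Yes; width 3.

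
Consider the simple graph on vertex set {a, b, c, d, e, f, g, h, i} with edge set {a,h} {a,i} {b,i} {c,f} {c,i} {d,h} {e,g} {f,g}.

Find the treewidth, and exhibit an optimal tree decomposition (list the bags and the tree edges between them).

Each bag holds 2 vertices, so the decomposition has width 1, which upper-bounds the treewidth. G has an edge, so its treewidth is at least 1. Combining the bounds, tw(G) = 1.

Treewidth 1.
Bags: B1 = {c, i}  B2 = {b, i}  B3 = {c, f}  B4 = {f, g}  B5 = {a, i}  B6 = {a, h}  B7 = {e, g}  B8 = {d, h}
Tree: B1–B2, B1–B3, B3–B4, B1–B5, B5–B6, B4–B7, B6–B8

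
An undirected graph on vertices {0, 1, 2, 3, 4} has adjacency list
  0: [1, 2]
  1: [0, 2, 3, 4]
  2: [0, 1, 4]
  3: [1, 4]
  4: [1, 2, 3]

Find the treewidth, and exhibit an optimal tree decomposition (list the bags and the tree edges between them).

Treewidth 2.
One optimal decomposition is:
Bags: B1 = {0, 1, 2}  B2 = {1, 2, 4}  B3 = {1, 3, 4}
Tree: B1–B2, B2–B3

The largest bag has 3 vertices, giving width 2; this decomposition certifies tw(G) ≤ 2. For the lower bound, the 3 vertices {0, 1, 2} are pairwise adjacent, and any tree decomposition puts a clique entirely inside one bag — forcing width ≥ 2. Hence tw(G) = 2 exactly.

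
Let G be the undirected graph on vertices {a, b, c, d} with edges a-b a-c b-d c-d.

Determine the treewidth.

2

A width-2 tree decomposition is:
Bags: B1 = {a, c, d}  B2 = {a, b, d}
Tree: B1–B2
The largest bag has 3 vertices, giving width 2; this decomposition certifies tw(G) ≤ 2. The edges d–c–a–b–d form a cycle, so G is not a tree and its treewidth is at least 2. Therefore the treewidth is 2.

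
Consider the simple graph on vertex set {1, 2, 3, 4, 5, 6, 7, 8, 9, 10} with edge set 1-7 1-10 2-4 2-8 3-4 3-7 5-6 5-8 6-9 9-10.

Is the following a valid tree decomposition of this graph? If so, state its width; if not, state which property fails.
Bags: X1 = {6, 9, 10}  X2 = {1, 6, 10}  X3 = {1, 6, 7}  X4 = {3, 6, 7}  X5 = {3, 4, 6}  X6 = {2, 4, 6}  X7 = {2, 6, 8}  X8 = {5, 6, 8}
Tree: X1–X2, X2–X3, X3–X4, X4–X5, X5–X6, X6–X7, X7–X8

Vertex coverage: the bags together contain {1, 2, 3, 4, 5, 6, 7, 8, 9, 10}, the full vertex set. Edge coverage: each edge of G has both endpoints in at least one bag. Running intersection: for every vertex, the bags containing it form a connected subtree. All three properties hold, so this is a valid tree decomposition of width max|bag| − 1 = 2, and hence tw(G) ≤ 2.

Yes; width 2.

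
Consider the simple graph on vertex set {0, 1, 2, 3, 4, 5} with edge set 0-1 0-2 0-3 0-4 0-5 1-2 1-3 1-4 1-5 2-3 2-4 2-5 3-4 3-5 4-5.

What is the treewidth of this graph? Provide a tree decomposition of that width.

Treewidth 5.
One optimal decomposition is:
Bags: B1 = {0, 1, 2, 3, 4, 5}
Tree: (single bag)

A single bag containing all 6 vertices is trivially a valid decomposition of width 5. On the other hand G contains the 6-clique {0, 1, 2, 3, 4, 5}. A clique must lie in a single bag of any decomposition, so no decomposition can have width below 5. The upper and lower bounds meet at 5, so that is the treewidth.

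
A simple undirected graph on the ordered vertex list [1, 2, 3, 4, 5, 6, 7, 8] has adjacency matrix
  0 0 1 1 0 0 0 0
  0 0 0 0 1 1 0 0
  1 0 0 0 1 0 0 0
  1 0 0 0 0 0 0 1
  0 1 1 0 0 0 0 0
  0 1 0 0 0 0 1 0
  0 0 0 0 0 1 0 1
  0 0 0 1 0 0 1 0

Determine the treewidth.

A width-2 tree decomposition is:
Bags: B1 = {2, 5, 6}  B2 = {5, 6, 7}  B3 = {5, 7, 8}  B4 = {4, 5, 8}  B5 = {1, 4, 5}  B6 = {1, 3, 5}
Tree: B1–B2, B2–B3, B3–B4, B4–B5, B5–B6
Each bag holds 3 vertices, so the decomposition has width 2, which upper-bounds the treewidth. For the lower bound, G contains the cycle 5–2–6–7–8–4–1–3–5, so G is not a forest; only forests have treewidth ≤ 1, hence tw(G) ≥ 2. Combining the bounds, tw(G) = 2.

2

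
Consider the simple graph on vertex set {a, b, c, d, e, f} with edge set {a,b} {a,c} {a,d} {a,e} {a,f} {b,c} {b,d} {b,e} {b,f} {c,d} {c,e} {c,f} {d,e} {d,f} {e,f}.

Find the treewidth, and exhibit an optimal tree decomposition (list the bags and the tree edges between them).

With just one bag of size 6, the width is 6 − 1 = 5, so tw(G) ≤ 5. Conversely, {a, b, c, d, e, f} is a clique of size 6, and the vertices of any clique must share a bag in every tree decomposition; so some bag has ≥ 6 vertices and tw(G) ≥ 5. Combining the bounds, tw(G) = 5.

Treewidth 5.
One optimal decomposition is:
Bags: B1 = {a, b, c, d, e, f}
Tree: (single bag)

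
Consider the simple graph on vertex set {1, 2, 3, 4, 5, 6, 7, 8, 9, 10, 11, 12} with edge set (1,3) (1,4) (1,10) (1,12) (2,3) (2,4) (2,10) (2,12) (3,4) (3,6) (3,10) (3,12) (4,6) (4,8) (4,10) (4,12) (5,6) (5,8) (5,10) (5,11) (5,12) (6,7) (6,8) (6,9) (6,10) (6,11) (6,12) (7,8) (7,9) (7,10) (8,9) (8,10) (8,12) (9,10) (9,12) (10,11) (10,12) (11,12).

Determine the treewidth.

4

A width-4 tree decomposition is:
Bags: B1 = {1, 3, 4, 10, 12}  B2 = {3, 4, 6, 10, 12}  B3 = {4, 6, 8, 10, 12}  B4 = {2, 3, 4, 10, 12}  B5 = {6, 8, 9, 10, 12}  B6 = {6, 7, 8, 9, 10}  B7 = {5, 6, 8, 10, 12}  B8 = {5, 6, 10, 11, 12}
Tree: B1–B2, B2–B3, B1–B4, B3–B5, B5–B6, B5–B7, B7–B8
Each bag holds 5 vertices, so the decomposition has width 4, which upper-bounds the treewidth. Conversely, {1, 3, 4, 10, 12} is a clique of size 5, and the vertices of any clique must share a bag in every tree decomposition; so some bag has ≥ 5 vertices and tw(G) ≥ 4. Hence tw(G) = 4 exactly.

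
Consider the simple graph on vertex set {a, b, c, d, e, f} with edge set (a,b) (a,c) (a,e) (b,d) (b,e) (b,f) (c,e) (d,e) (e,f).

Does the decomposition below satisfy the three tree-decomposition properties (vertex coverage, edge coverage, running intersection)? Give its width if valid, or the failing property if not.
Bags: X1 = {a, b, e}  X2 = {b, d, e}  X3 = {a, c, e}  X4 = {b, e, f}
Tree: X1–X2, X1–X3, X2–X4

Every vertex of G appears in some bag (union = {a, b, c, d, e, f}); every edge is covered by a bag; and for each vertex v the set of bags containing v is connected in the bag tree. The decomposition is therefore valid. The largest bag has 3 vertices, so the width is 2.

Yes; width 2.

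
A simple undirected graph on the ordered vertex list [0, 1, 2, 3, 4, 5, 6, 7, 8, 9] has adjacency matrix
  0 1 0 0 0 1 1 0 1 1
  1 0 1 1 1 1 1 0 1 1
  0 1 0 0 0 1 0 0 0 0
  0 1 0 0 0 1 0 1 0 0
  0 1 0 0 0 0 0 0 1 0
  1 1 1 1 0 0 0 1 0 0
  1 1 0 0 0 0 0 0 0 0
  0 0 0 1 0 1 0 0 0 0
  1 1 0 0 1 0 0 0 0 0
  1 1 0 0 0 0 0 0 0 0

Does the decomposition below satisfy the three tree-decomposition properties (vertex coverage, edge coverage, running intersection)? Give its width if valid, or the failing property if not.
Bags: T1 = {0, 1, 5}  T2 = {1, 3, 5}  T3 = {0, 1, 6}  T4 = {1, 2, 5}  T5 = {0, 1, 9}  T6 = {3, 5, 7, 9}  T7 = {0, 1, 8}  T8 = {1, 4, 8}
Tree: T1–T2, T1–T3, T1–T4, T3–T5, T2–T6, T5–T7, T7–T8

No — bags containing vertex 9 are not connected in the tree.

A tree decomposition must satisfy three properties: every vertex lies in some bag; for every edge, both endpoints lie together in some bag; and for every vertex, the bags containing it form a connected subtree. Here bags containing vertex 9 are not connected in the tree, so the decomposition is invalid.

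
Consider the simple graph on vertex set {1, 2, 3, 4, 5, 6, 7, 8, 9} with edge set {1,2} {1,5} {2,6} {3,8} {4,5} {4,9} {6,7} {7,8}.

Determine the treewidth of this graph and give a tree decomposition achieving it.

Treewidth 1.
One optimal decomposition is:
Bags: B1 = {3, 8}  B2 = {7, 8}  B3 = {6, 7}  B4 = {2, 6}  B5 = {1, 2}  B6 = {1, 5}  B7 = {4, 5}  B8 = {4, 9}
Tree: B1–B2, B2–B3, B3–B4, B4–B5, B5–B6, B6–B7, B7–B8

Each bag holds 2 vertices, so the decomposition has width 1, which upper-bounds the treewidth. Any graph with an edge has treewidth ≥ 1, and G has the edge 3–8. Combining the bounds, tw(G) = 1.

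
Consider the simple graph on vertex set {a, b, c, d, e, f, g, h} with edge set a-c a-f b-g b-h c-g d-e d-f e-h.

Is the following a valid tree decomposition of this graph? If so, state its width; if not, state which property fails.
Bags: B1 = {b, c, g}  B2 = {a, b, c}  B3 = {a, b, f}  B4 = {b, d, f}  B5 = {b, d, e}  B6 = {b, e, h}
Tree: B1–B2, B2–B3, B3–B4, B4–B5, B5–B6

Vertex coverage: the bags together contain {a, b, c, d, e, f, g, h}, the full vertex set. Edge coverage: each edge of G has both endpoints in at least one bag. Running intersection: for every vertex, the bags containing it form a connected subtree. All three properties hold, so this is a valid tree decomposition of width max|bag| − 1 = 2, and hence tw(G) ≤ 2.

Yes; width 2.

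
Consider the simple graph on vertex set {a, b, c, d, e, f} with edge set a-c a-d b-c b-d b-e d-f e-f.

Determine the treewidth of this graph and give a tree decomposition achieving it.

Each bag holds 3 vertices, so the decomposition has width 2, which upper-bounds the treewidth. Since f–e–b–d–f is a cycle in G, G is not acyclic. Forests are exactly the graphs of treewidth ≤ 1, so tw(G) ≥ 2. Therefore the treewidth is 2.

Treewidth 2.
One optimal decomposition is:
Bags: B1 = {d, e, f}  B2 = {b, d, e}  B3 = {a, b, d}  B4 = {a, b, c}
Tree: B1–B2, B2–B3, B3–B4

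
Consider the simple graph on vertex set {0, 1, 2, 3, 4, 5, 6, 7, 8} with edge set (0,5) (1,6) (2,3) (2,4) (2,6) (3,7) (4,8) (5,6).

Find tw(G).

1

A width-1 tree decomposition is:
Bags: B1 = {2, 6}  B2 = {2, 4}  B3 = {4, 8}  B4 = {2, 3}  B5 = {5, 6}  B6 = {0, 5}  B7 = {3, 7}  B8 = {1, 6}
Tree: B1–B2, B2–B3, B1–B4, B1–B5, B5–B6, B4–B7, B5–B8
Every bag has size at most 2, so the width is 2 − 1 = 1 and tw(G) ≤ 1. Any graph with an edge has treewidth ≥ 1, and G has the edge 2–6. Therefore the treewidth is 1.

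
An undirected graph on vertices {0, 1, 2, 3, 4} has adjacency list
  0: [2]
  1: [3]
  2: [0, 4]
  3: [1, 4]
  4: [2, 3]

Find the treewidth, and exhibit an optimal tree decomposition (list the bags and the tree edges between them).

Treewidth 1.
One such decomposition:
Bags: B1 = {0, 2}  B2 = {2, 4}  B3 = {3, 4}  B4 = {1, 3}
Tree: B1–B2, B2–B3, B3–B4

Each bag holds 2 vertices, so the decomposition has width 1, which upper-bounds the treewidth. Since G has at least one edge (e.g. 0–2), it is not an edgeless graph, so tw(G) ≥ 1. The upper and lower bounds meet at 1, so that is the treewidth.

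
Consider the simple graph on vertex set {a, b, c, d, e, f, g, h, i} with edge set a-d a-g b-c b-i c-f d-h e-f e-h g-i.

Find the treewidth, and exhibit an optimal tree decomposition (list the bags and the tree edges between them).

Treewidth 2.
Bags: B1 = {a, d, g}  B2 = {d, g, i}  B3 = {b, d, i}  B4 = {b, c, d}  B5 = {c, d, f}  B6 = {d, e, f}  B7 = {d, e, h}
Tree: B1–B2, B2–B3, B3–B4, B4–B5, B5–B6, B6–B7

The largest bag has 3 vertices, giving width 2; this decomposition certifies tw(G) ≤ 2. Since d–a–g–i–b–c–f–e–h–d is a cycle in G, G is not acyclic. Forests are exactly the graphs of treewidth ≤ 1, so tw(G) ≥ 2. Hence tw(G) = 2 exactly.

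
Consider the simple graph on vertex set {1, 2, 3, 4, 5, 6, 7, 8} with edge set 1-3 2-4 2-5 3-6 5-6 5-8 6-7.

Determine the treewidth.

A width-1 tree decomposition is:
Bags: B1 = {3, 6}  B2 = {5, 6}  B3 = {2, 5}  B4 = {6, 7}  B5 = {5, 8}  B6 = {1, 3}  B7 = {2, 4}
Tree: B1–B2, B2–B3, B2–B4, B3–B5, B1–B6, B3–B7
Each bag holds 2 vertices, so the decomposition has width 1, which upper-bounds the treewidth. Since G has at least one edge (e.g. 6–3), it is not an edgeless graph, so tw(G) ≥ 1. Therefore the treewidth is 1.

1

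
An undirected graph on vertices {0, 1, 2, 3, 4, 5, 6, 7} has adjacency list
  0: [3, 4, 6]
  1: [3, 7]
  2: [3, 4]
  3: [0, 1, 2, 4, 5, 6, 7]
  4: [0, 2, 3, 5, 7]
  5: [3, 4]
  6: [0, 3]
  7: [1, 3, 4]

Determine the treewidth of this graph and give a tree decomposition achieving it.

Every bag has size at most 3, so the width is 3 − 1 = 2 and tw(G) ≤ 2. For the lower bound, the 3 vertices {1, 3, 7} are pairwise adjacent, and any tree decomposition puts a clique entirely inside one bag — forcing width ≥ 2. Therefore the treewidth is 2.

Treewidth 2.
One optimal decomposition is:
Bags: B1 = {3, 4, 7}  B2 = {0, 3, 4}  B3 = {1, 3, 7}  B4 = {0, 3, 6}  B5 = {3, 4, 5}  B6 = {2, 3, 4}
Tree: B1–B2, B1–B3, B2–B4, B1–B5, B2–B6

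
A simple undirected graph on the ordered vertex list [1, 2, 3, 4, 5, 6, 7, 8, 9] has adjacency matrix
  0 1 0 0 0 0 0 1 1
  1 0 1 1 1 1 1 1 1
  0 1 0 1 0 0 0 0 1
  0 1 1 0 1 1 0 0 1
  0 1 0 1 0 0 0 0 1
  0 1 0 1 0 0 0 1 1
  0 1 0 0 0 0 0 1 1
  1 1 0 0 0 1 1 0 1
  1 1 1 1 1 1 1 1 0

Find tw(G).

3

A width-3 tree decomposition is:
Bags: B1 = {2, 4, 5, 9}  B2 = {2, 4, 6, 9}  B3 = {2, 3, 4, 9}  B4 = {2, 6, 8, 9}  B5 = {1, 2, 8, 9}  B6 = {2, 7, 8, 9}
Tree: B1–B2, B2–B3, B2–B4, B4–B5, B5–B6
The largest bag has 4 vertices, giving width 3; this decomposition certifies tw(G) ≤ 3. Conversely, {1, 2, 8, 9} is a clique of size 4, and the vertices of any clique must share a bag in every tree decomposition; so some bag has ≥ 4 vertices and tw(G) ≥ 3. Combining the bounds, tw(G) = 3.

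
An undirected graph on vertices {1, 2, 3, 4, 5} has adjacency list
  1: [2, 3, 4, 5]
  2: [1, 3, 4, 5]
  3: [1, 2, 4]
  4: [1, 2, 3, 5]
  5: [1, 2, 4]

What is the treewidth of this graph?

A width-3 tree decomposition is:
Bags: B1 = {1, 2, 3, 4}  B2 = {1, 2, 4, 5}
Tree: B1–B2
Each bag holds 4 vertices, so the decomposition has width 3, which upper-bounds the treewidth. For the lower bound, the 4 vertices {1, 2, 3, 4} are pairwise adjacent, and any tree decomposition puts a clique entirely inside one bag — forcing width ≥ 3. Therefore the treewidth is 3.

3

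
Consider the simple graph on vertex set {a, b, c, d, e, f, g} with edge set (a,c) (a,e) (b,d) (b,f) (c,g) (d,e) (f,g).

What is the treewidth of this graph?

2

A width-2 tree decomposition is:
Bags: B1 = {a, d, e}  B2 = {a, c, d}  B3 = {c, d, g}  B4 = {d, f, g}  B5 = {b, d, f}
Tree: B1–B2, B2–B3, B3–B4, B4–B5
Each bag holds 3 vertices, so the decomposition has width 2, which upper-bounds the treewidth. For the lower bound, G contains the cycle d–e–a–c–g–f–b–d, so G is not a forest; only forests have treewidth ≤ 1, hence tw(G) ≥ 2. The upper and lower bounds meet at 2, so that is the treewidth.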